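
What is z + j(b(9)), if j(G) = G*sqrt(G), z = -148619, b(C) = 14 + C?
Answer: -148619 + 23*sqrt(23) ≈ -1.4851e+5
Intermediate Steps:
j(G) = G**(3/2)
z + j(b(9)) = -148619 + (14 + 9)**(3/2) = -148619 + 23**(3/2) = -148619 + 23*sqrt(23)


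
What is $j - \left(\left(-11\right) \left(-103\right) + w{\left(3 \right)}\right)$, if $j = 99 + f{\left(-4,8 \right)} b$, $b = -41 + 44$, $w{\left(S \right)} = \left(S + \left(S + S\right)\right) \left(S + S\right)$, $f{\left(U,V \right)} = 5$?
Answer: $-1073$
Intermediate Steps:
$w{\left(S \right)} = 6 S^{2}$ ($w{\left(S \right)} = \left(S + 2 S\right) 2 S = 3 S 2 S = 6 S^{2}$)
$b = 3$
$j = 114$ ($j = 99 + 5 \cdot 3 = 99 + 15 = 114$)
$j - \left(\left(-11\right) \left(-103\right) + w{\left(3 \right)}\right) = 114 - \left(\left(-11\right) \left(-103\right) + 6 \cdot 3^{2}\right) = 114 - \left(1133 + 6 \cdot 9\right) = 114 - \left(1133 + 54\right) = 114 - 1187 = -1073$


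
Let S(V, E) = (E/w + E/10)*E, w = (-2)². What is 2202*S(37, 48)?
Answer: 8878464/5 ≈ 1.7757e+6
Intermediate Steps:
w = 4
S(V, E) = 7*E²/20 (S(V, E) = (E/4 + E/10)*E = (7*E/20)*E = 7*E²/20)
2202*S(37, 48) = 2202*((7/20)*48²) = 2202*((7/20)*2304) = 2202*(4032/5) = 8878464/5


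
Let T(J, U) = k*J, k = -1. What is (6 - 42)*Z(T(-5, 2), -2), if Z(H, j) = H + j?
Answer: -108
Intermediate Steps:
T(J, U) = -J
(6 - 42)*Z(T(-5, 2), -2) = (6 - 42)*(-1*(-5) - 2) = -36*(5 - 2) = -36*3 = -108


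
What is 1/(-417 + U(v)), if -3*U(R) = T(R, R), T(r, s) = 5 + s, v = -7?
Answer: -3/1249 ≈ -0.0024019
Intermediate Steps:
U(R) = -5/3 - R/3 (U(R) = -(5 + R)/3 = -5/3 - R/3)
1/(-417 + U(v)) = 1/(-417 + (-5/3 - ⅓*(-7))) = 1/(-417 + (-5/3 + 7/3)) = 1/(-417 + ⅔) = 1/(-1249/3) = -3/1249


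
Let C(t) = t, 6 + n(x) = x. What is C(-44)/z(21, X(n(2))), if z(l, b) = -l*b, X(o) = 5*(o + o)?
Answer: -11/210 ≈ -0.052381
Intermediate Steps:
n(x) = -6 + x
X(o) = 10*o (X(o) = 5*(2*o) = 10*o)
z(l, b) = -b*l
C(-44)/z(21, X(n(2))) = -44*(-1/(210*(-6 + 2))) = -44/((-1*10*(-4)*21)) = -44/((-1*(-40)*21)) = -44/840 = -44*1/840 = -11/210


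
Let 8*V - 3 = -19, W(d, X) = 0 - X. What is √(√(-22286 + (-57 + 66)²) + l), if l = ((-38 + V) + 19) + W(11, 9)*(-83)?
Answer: √(726 + I*√22205) ≈ 27.084 + 2.7509*I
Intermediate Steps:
W(d, X) = -X
V = -2 (V = 3/8 + (⅛)*(-19) = 3/8 - 19/8 = -2)
l = 726 (l = ((-38 - 2) + 19) - 1*9*(-83) = (-40 + 19) - 9*(-83) = -21 + 747 = 726)
√(√(-22286 + (-57 + 66)²) + l) = √(√(-22286 + (-57 + 66)²) + 726) = √(√(-22286 + 9²) + 726) = √(√(-22286 + 81) + 726) = √(√(-22205) + 726) = √(I*√22205 + 726) = √(726 + I*√22205)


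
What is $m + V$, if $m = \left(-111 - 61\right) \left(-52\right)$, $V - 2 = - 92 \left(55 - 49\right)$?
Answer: $8394$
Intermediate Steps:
$V = -550$ ($V = 2 - 92 \left(55 - 49\right) = 2 - 552 = -550$)
$m = 8944$ ($m = \left(-172\right) \left(-52\right) = 8944$)
$m + V = 8944 - 550 = 8394$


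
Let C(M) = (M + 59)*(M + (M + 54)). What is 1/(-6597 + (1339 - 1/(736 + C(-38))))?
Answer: -274/1440693 ≈ -0.00019019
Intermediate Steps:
C(M) = (54 + 2*M)*(59 + M) (C(M) = (59 + M)*(M + (54 + M)) = (59 + M)*(54 + 2*M) = (54 + 2*M)*(59 + M))
1/(-6597 + (1339 - 1/(736 + C(-38)))) = 1/(-6597 + (1339 - 1/(736 + (3186 + 2*(-38)² + 172*(-38))))) = 1/(-6597 + (1339 - 1/(736 + (3186 + 2*1444 - 6536)))) = 1/(-6597 + (1339 - 1/(736 + (3186 + 2888 - 6536)))) = 1/(-6597 + (1339 - 1/(736 - 462))) = 1/(-6597 + (1339 - 1/274)) = 1/(-6597 + 366885/274) = 1/(-1440693/274) = -274/1440693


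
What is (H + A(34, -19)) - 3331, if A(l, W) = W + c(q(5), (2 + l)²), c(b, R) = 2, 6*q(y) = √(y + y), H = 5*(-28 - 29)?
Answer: -3633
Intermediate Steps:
H = -285 (H = 5*(-57) = -285)
q(y) = √2*√y/6 (q(y) = √(y + y)/6 = √(2*y)/6 = (√2*√y)/6 = √2*√y/6)
A(l, W) = 2 + W (A(l, W) = W + 2 = 2 + W)
(H + A(34, -19)) - 3331 = (-285 + (2 - 19)) - 3331 = (-285 - 17) - 3331 = -302 - 3331 = -3633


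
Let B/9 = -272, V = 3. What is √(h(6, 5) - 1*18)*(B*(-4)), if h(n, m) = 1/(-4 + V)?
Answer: 9792*I*√19 ≈ 42682.0*I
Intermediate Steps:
B = -2448 (B = 9*(-272) = -2448)
h(n, m) = -1 (h(n, m) = 1/(-4 + 3) = 1/(-1) = -1)
√(h(6, 5) - 1*18)*(B*(-4)) = √(-1 - 1*18)*(-2448*(-4)) = √(-1 - 18)*9792 = √(-19)*9792 = (I*√19)*9792 = 9792*I*√19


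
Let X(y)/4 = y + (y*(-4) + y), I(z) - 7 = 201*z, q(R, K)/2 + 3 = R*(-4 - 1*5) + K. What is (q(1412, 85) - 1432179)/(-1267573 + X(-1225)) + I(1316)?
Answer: 332711344710/1257773 ≈ 2.6452e+5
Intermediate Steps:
q(R, K) = -6 - 18*R + 2*K (q(R, K) = -6 + 2*(R*(-4 - 1*5) + K) = -6 + 2*(R*(-4 - 5) + K) = -6 + 2*(R*(-9) + K) = -6 + 2*(-9*R + K) = -6 + 2*(K - 9*R) = -6 + (-18*R + 2*K) = -6 - 18*R + 2*K)
I(z) = 7 + 201*z
X(y) = -8*y (X(y) = 4*(y + (y*(-4) + y)) = 4*(y + (-4*y + y)) = 4*(y - 3*y) = 4*(-2*y) = -8*y)
(q(1412, 85) - 1432179)/(-1267573 + X(-1225)) + I(1316) = ((-6 - 18*1412 + 2*85) - 1432179)/(-1267573 - 8*(-1225)) + (7 + 201*1316) = ((-6 - 25416 + 170) - 1432179)/(-1267573 + 9800) + (7 + 264516) = (-25252 - 1432179)/(-1257773) + 264523 = -1457431*(-1/1257773) + 264523 = 1457431/1257773 + 264523 = 332711344710/1257773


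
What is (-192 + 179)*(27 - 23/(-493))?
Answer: -173342/493 ≈ -351.61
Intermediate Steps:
(-192 + 179)*(27 - 23/(-493)) = -13*(27 - 23*(-1/493)) = -13*(27 + 23/493) = -13*13334/493 = -173342/493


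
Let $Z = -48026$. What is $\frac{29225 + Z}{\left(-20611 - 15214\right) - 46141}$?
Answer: $\frac{6267}{27322} \approx 0.22938$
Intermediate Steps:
$\frac{29225 + Z}{\left(-20611 - 15214\right) - 46141} = \frac{29225 - 48026}{\left(-20611 - 15214\right) - 46141} = - \frac{18801}{-35825 - 46141} = - \frac{18801}{-81966} = \left(-18801\right) \left(- \frac{1}{81966}\right) = \frac{6267}{27322}$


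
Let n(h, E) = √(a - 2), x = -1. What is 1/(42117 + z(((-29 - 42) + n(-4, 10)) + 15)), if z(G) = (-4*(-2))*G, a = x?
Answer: 41669/1736305753 - 8*I*√3/1736305753 ≈ 2.3999e-5 - 7.9804e-9*I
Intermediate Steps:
a = -1
n(h, E) = I*√3 (n(h, E) = √(-1 - 2) = √(-3) = I*√3)
z(G) = 8*G
1/(42117 + z(((-29 - 42) + n(-4, 10)) + 15)) = 1/(42117 + 8*(((-29 - 42) + I*√3) + 15)) = 1/(42117 + 8*((-71 + I*√3) + 15)) = 1/(42117 + 8*(-56 + I*√3)) = 1/(42117 + (-448 + 8*I*√3)) = 1/(41669 + 8*I*√3)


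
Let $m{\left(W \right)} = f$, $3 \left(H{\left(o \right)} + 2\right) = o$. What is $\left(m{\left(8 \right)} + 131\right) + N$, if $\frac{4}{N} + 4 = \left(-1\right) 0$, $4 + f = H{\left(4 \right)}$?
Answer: $\frac{376}{3} \approx 125.33$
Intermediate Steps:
$H{\left(o \right)} = -2 + \frac{o}{3}$
$f = - \frac{14}{3}$ ($f = -4 + \left(-2 + \frac{1}{3} \cdot 4\right) = -4 + \left(-2 + \frac{4}{3}\right) = -4 - \frac{2}{3} = - \frac{14}{3} \approx -4.6667$)
$m{\left(W \right)} = - \frac{14}{3}$
$N = -1$ ($N = \frac{4}{-4 - 0} = \frac{4}{-4 + 0} = \frac{4}{-4} = 4 \left(- \frac{1}{4}\right) = -1$)
$\left(m{\left(8 \right)} + 131\right) + N = \left(- \frac{14}{3} + 131\right) - 1 = \frac{379}{3} - 1 = \frac{376}{3}$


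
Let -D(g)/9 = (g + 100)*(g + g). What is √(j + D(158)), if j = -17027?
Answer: I*√750779 ≈ 866.47*I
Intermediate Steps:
D(g) = -18*g*(100 + g) (D(g) = -9*(g + 100)*(g + g) = -9*(100 + g)*2*g = -18*g*(100 + g))
√(j + D(158)) = √(-17027 - 18*158*(100 + 158)) = √(-17027 - 18*158*258) = √(-17027 - 733752) = √(-750779) = I*√750779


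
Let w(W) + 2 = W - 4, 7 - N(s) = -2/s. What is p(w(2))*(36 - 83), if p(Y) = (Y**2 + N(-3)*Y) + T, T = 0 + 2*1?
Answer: 1034/3 ≈ 344.67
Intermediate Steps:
N(s) = 7 + 2/s (N(s) = 7 - (-2)/s = 7 + 2/s)
T = 2 (T = 0 + 2 = 2)
w(W) = -6 + W (w(W) = -2 + (W - 4) = -2 + (-4 + W) = -6 + W)
p(Y) = 2 + Y**2 + 19*Y/3 (p(Y) = (Y**2 + (7 + 2/(-3))*Y) + 2 = (Y**2 + (7 + 2*(-1/3))*Y) + 2 = (Y**2 + (7 - 2/3)*Y) + 2 = (Y**2 + 19*Y/3) + 2 = 2 + Y**2 + 19*Y/3)
p(w(2))*(36 - 83) = (2 + (-6 + 2)**2 + 19*(-6 + 2)/3)*(36 - 83) = (2 + (-4)**2 + (19/3)*(-4))*(-47) = (2 + 16 - 76/3)*(-47) = -22/3*(-47) = 1034/3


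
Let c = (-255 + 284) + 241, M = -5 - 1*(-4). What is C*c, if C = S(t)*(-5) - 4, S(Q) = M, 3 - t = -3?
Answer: 270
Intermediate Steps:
M = -1 (M = -5 + 4 = -1)
t = 6 (t = 3 - 1*(-3) = 3 + 3 = 6)
S(Q) = -1
C = 1 (C = -1*(-5) - 4 = 5 - 4 = 1)
c = 270 (c = 29 + 241 = 270)
C*c = 1*270 = 270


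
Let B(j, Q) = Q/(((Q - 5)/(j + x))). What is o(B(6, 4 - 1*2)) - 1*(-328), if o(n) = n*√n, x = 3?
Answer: 328 - 6*I*√6 ≈ 328.0 - 14.697*I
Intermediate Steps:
B(j, Q) = Q*(3 + j)/(-5 + Q) (B(j, Q) = Q/(((Q - 5)/(j + 3))) = Q/(((-5 + Q)/(3 + j))) = Q*((3 + j)/(-5 + Q)) = Q*(3 + j)/(-5 + Q))
o(n) = n^(3/2)
o(B(6, 4 - 1*2)) - 1*(-328) = ((4 - 1*2)*(3 + 6)/(-5 + (4 - 1*2)))^(3/2) - 1*(-328) = ((4 - 2)*9/(-5 + (4 - 2)))^(3/2) + 328 = (2*9/(-5 + 2))^(3/2) + 328 = (2*9/(-3))^(3/2) + 328 = (2*(-⅓)*9)^(3/2) + 328 = (-6)^(3/2) + 328 = -6*I*√6 + 328 = 328 - 6*I*√6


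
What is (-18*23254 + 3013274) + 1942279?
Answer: 4536981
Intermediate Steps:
(-18*23254 + 3013274) + 1942279 = (-418572 + 3013274) + 1942279 = 2594702 + 1942279 = 4536981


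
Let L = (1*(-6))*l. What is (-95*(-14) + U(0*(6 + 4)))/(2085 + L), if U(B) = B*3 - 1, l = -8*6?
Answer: 443/791 ≈ 0.56005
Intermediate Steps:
l = -48
U(B) = -1 + 3*B (U(B) = 3*B - 1 = -1 + 3*B)
L = 288 (L = (1*(-6))*(-48) = -6*(-48) = 288)
(-95*(-14) + U(0*(6 + 4)))/(2085 + L) = (-95*(-14) + (-1 + 3*(0*(6 + 4))))/(2085 + 288) = (1330 + (-1 + 3*(0*10)))/2373 = (1330 + (-1 + 3*0))*(1/2373) = (1330 + (-1 + 0))*(1/2373) = (1330 - 1)*(1/2373) = 1329*(1/2373) = 443/791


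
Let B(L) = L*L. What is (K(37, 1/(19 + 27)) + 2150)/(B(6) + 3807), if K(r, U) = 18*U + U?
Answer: 10991/19642 ≈ 0.55957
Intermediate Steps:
B(L) = L²
K(r, U) = 19*U
(K(37, 1/(19 + 27)) + 2150)/(B(6) + 3807) = (19/(19 + 27) + 2150)/(6² + 3807) = (19/46 + 2150)/(36 + 3807) = (19*(1/46) + 2150)/3843 = (19/46 + 2150)*(1/3843) = (98919/46)*(1/3843) = 10991/19642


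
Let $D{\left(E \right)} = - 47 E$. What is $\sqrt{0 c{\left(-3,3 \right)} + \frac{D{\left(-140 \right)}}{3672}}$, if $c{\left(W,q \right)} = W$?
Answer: $\frac{\sqrt{167790}}{306} \approx 1.3386$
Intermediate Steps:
$\sqrt{0 c{\left(-3,3 \right)} + \frac{D{\left(-140 \right)}}{3672}} = \sqrt{0 \left(-3\right) + \frac{\left(-47\right) \left(-140\right)}{3672}} = \sqrt{0 + 6580 \cdot \frac{1}{3672}} = \sqrt{0 + \frac{1645}{918}} = \sqrt{\frac{1645}{918}} = \frac{\sqrt{167790}}{306}$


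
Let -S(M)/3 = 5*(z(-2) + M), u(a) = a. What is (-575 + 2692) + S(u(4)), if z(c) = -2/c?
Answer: 2042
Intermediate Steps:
S(M) = -15 - 15*M (S(M) = -15*(-2/(-2) + M) = -15*(-2*(-½) + M) = -15*(1 + M) = -3*(5 + 5*M) = -15 - 15*M)
(-575 + 2692) + S(u(4)) = (-575 + 2692) + (-15 - 15*4) = 2117 + (-15 - 60) = 2117 - 75 = 2042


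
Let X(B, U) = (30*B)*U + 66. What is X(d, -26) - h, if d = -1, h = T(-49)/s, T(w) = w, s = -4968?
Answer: 4202879/4968 ≈ 845.99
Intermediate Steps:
h = 49/4968 (h = -49/(-4968) = -49*(-1/4968) = 49/4968 ≈ 0.0098631)
X(B, U) = 66 + 30*B*U (X(B, U) = 30*B*U + 66 = 66 + 30*B*U)
X(d, -26) - h = (66 + 30*(-1)*(-26)) - 1*49/4968 = (66 + 780) - 49/4968 = 846 - 49/4968 = 4202879/4968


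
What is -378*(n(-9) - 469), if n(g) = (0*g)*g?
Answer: 177282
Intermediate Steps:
n(g) = 0 (n(g) = 0*g = 0)
-378*(n(-9) - 469) = -378*(0 - 469) = -378*(-469) = 177282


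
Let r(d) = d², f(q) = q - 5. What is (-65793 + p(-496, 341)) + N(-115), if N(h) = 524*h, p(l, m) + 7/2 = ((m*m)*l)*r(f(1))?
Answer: -1845864145/2 ≈ -9.2293e+8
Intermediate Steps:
f(q) = -5 + q
p(l, m) = -7/2 + 16*l*m² (p(l, m) = -7/2 + ((m*m)*l)*(-5 + 1)² = -7/2 + (m²*l)*(-4)² = -7/2 + (l*m²)*16 = -7/2 + 16*l*m²)
(-65793 + p(-496, 341)) + N(-115) = (-65793 + (-7/2 + 16*(-496)*341²)) + 524*(-115) = (-65793 + (-7/2 + 16*(-496)*116281)) - 60260 = (-65793 + (-7/2 - 922806016)) - 60260 = (-65793 - 1845612039/2) - 60260 = -1845743625/2 - 60260 = -1845864145/2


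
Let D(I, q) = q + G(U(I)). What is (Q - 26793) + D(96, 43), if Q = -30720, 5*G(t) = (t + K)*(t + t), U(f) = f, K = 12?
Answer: -266614/5 ≈ -53323.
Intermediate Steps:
G(t) = 2*t*(12 + t)/5 (G(t) = ((t + 12)*(t + t))/5 = ((12 + t)*(2*t))/5 = (2*t*(12 + t))/5 = 2*t*(12 + t)/5)
D(I, q) = q + 2*I*(12 + I)/5
(Q - 26793) + D(96, 43) = (-30720 - 26793) + (43 + (⅖)*96*(12 + 96)) = -57513 + (43 + (⅖)*96*108) = -57513 + (43 + 20736/5) = -57513 + 20951/5 = -266614/5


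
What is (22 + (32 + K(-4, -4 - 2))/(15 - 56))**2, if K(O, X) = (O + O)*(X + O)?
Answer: 624100/1681 ≈ 371.27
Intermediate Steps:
K(O, X) = 2*O*(O + X) (K(O, X) = (2*O)*(O + X) = 2*O*(O + X))
(22 + (32 + K(-4, -4 - 2))/(15 - 56))**2 = (22 + (32 + 2*(-4)*(-4 + (-4 - 2)))/(15 - 56))**2 = (22 + (32 + 2*(-4)*(-4 - 6))/(-41))**2 = (22 + (32 + 2*(-4)*(-10))*(-1/41))**2 = (22 + (32 + 80)*(-1/41))**2 = (22 + 112*(-1/41))**2 = (22 - 112/41)**2 = (790/41)**2 = 624100/1681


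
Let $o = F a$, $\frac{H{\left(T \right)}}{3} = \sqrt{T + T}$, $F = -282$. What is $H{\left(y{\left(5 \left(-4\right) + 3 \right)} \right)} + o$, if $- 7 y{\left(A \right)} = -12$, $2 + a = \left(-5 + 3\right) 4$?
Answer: $2820 + \frac{6 \sqrt{42}}{7} \approx 2825.6$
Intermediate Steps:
$a = -10$ ($a = -2 + \left(-5 + 3\right) 4 = -2 - 8 = -10$)
$y{\left(A \right)} = \frac{12}{7}$ ($y{\left(A \right)} = \left(- \frac{1}{7}\right) \left(-12\right) = \frac{12}{7}$)
$H{\left(T \right)} = 3 \sqrt{2} \sqrt{T}$ ($H{\left(T \right)} = 3 \sqrt{T + T} = 3 \sqrt{2 T} = 3 \sqrt{2} \sqrt{T}$)
$o = 2820$ ($o = \left(-282\right) \left(-10\right) = 2820$)
$H{\left(y{\left(5 \left(-4\right) + 3 \right)} \right)} + o = 3 \sqrt{2} \sqrt{\frac{12}{7}} + 2820 = 3 \sqrt{2} \frac{2 \sqrt{21}}{7} + 2820 = \frac{6 \sqrt{42}}{7} + 2820 = 2820 + \frac{6 \sqrt{42}}{7}$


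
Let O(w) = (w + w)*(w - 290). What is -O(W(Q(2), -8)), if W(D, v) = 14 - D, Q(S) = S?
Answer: 6672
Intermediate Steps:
O(w) = 2*w*(-290 + w) (O(w) = (2*w)*(-290 + w) = 2*w*(-290 + w))
-O(W(Q(2), -8)) = -2*(14 - 1*2)*(-290 + (14 - 1*2)) = -2*(14 - 2)*(-290 + (14 - 2)) = -2*12*(-290 + 12) = -2*12*(-278) = -1*(-6672) = 6672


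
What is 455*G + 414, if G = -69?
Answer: -30981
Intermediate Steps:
455*G + 414 = 455*(-69) + 414 = -31395 + 414 = -30981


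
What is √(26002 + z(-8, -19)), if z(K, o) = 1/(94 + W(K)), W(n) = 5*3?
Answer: √308929871/109 ≈ 161.25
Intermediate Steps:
W(n) = 15
z(K, o) = 1/109 (z(K, o) = 1/(94 + 15) = 1/109)
√(26002 + z(-8, -19)) = √(26002 + 1/109) = √(2834219/109) = √308929871/109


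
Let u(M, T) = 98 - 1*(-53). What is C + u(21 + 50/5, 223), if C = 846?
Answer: 997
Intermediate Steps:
u(M, T) = 151 (u(M, T) = 98 + 53 = 151)
C + u(21 + 50/5, 223) = 846 + 151 = 997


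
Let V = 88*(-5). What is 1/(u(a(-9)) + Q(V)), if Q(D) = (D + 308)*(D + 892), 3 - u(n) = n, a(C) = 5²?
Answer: -1/59686 ≈ -1.6754e-5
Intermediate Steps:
a(C) = 25
u(n) = 3 - n
V = -440
Q(D) = (308 + D)*(892 + D)
1/(u(a(-9)) + Q(V)) = 1/((3 - 1*25) + (274736 + (-440)² + 1200*(-440))) = 1/((3 - 25) + (274736 + 193600 - 528000)) = 1/(-22 - 59664) = 1/(-59686) = -1/59686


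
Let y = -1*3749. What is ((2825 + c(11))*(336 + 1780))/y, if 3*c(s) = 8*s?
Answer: -787796/489 ≈ -1611.0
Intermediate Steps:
c(s) = 8*s/3 (c(s) = (8*s)/3 = 8*s/3)
y = -3749
((2825 + c(11))*(336 + 1780))/y = ((2825 + (8/3)*11)*(336 + 1780))/(-3749) = ((2825 + 88/3)*2116)*(-1/3749) = ((8563/3)*2116)*(-1/3749) = (18119308/3)*(-1/3749) = -787796/489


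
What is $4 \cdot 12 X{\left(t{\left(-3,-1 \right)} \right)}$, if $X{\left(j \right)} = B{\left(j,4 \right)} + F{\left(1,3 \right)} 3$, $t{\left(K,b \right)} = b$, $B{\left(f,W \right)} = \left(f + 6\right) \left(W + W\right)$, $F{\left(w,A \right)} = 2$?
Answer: $2208$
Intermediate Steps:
$B{\left(f,W \right)} = 2 W \left(6 + f\right)$ ($B{\left(f,W \right)} = \left(6 + f\right) 2 W = 2 W \left(6 + f\right)$)
$X{\left(j \right)} = 54 + 8 j$ ($X{\left(j \right)} = 2 \cdot 4 \left(6 + j\right) + 2 \cdot 3 = \left(48 + 8 j\right) + 6 = 54 + 8 j$)
$4 \cdot 12 X{\left(t{\left(-3,-1 \right)} \right)} = 4 \cdot 12 \left(54 + 8 \left(-1\right)\right) = 48 \left(54 - 8\right) = 48 \cdot 46 = 2208$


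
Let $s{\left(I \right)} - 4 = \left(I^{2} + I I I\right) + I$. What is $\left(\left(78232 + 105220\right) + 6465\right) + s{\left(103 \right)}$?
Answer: $1293360$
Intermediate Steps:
$s{\left(I \right)} = 4 + I + I^{2} + I^{3}$ ($s{\left(I \right)} = 4 + \left(\left(I^{2} + I I I\right) + I\right) = 4 + \left(\left(I^{2} + I^{2} I\right) + I\right) = 4 + \left(\left(I^{2} + I^{3}\right) + I\right) = 4 + \left(I + I^{2} + I^{3}\right) = 4 + I + I^{2} + I^{3}$)
$\left(\left(78232 + 105220\right) + 6465\right) + s{\left(103 \right)} = \left(\left(78232 + 105220\right) + 6465\right) + \left(4 + 103 + 103^{2} + 103^{3}\right) = \left(183452 + 6465\right) + \left(4 + 103 + 10609 + 1092727\right) = 189917 + 1103443 = 1293360$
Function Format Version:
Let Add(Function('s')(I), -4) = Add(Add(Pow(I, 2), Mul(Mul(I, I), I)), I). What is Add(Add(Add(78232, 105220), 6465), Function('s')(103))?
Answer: 1293360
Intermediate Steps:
Function('s')(I) = Add(4, I, Pow(I, 2), Pow(I, 3)) (Function('s')(I) = Add(4, Add(Add(Pow(I, 2), Mul(Mul(I, I), I)), I)) = Add(4, Add(Add(Pow(I, 2), Mul(Pow(I, 2), I)), I)) = Add(4, Add(Add(Pow(I, 2), Pow(I, 3)), I)) = Add(4, Add(I, Pow(I, 2), Pow(I, 3))) = Add(4, I, Pow(I, 2), Pow(I, 3)))
Add(Add(Add(78232, 105220), 6465), Function('s')(103)) = Add(Add(Add(78232, 105220), 6465), Add(4, 103, Pow(103, 2), Pow(103, 3))) = Add(Add(183452, 6465), Add(4, 103, 10609, 1092727)) = Add(189917, 1103443) = 1293360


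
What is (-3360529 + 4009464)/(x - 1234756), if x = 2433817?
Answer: 648935/1199061 ≈ 0.54120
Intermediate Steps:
(-3360529 + 4009464)/(x - 1234756) = (-3360529 + 4009464)/(2433817 - 1234756) = 648935/1199061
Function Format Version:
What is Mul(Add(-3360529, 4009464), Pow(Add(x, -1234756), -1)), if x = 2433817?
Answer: Rational(648935, 1199061) ≈ 0.54120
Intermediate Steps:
Mul(Add(-3360529, 4009464), Pow(Add(x, -1234756), -1)) = Mul(Add(-3360529, 4009464), Pow(Add(2433817, -1234756), -1)) = Mul(648935, Pow(1199061, -1)) = Mul(648935, Rational(1, 1199061)) = Rational(648935, 1199061)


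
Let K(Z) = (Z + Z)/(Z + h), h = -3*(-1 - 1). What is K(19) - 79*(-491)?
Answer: 969763/25 ≈ 38791.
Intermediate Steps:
h = 6 (h = -3*(-2) = 6)
K(Z) = 2*Z/(6 + Z) (K(Z) = (Z + Z)/(Z + 6) = (2*Z)/(6 + Z) = 2*Z/(6 + Z))
K(19) - 79*(-491) = 2*19/(6 + 19) - 79*(-491) = 2*19/25 + 38789 = 2*19*(1/25) + 38789 = 38/25 + 38789 = 969763/25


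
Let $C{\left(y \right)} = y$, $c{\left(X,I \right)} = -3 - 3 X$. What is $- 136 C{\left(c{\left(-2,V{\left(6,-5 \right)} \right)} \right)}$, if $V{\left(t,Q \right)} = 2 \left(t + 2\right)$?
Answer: $-408$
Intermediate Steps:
$V{\left(t,Q \right)} = 4 + 2 t$ ($V{\left(t,Q \right)} = 2 \left(2 + t\right) = 4 + 2 t$)
$- 136 C{\left(c{\left(-2,V{\left(6,-5 \right)} \right)} \right)} = - 136 \left(-3 - -6\right) = - 136 \left(-3 + 6\right) = \left(-136\right) 3 = -408$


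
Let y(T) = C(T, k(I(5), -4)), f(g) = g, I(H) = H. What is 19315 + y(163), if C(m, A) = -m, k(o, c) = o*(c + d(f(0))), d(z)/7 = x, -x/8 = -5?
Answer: 19152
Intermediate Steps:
x = 40 (x = -8*(-5) = 40)
d(z) = 280 (d(z) = 7*40 = 280)
k(o, c) = o*(280 + c) (k(o, c) = o*(c + 280) = o*(280 + c))
y(T) = -T
19315 + y(163) = 19315 - 1*163 = 19315 - 163 = 19152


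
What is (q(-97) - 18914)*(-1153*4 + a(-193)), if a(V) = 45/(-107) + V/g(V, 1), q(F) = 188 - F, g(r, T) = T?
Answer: 9578659220/107 ≈ 8.9520e+7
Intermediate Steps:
a(V) = -45/107 + V (a(V) = 45/(-107) + V/1 = 45*(-1/107) + V*1 = -45/107 + V)
(q(-97) - 18914)*(-1153*4 + a(-193)) = ((188 - 1*(-97)) - 18914)*(-1153*4 + (-45/107 - 193)) = ((188 + 97) - 18914)*(-4612 - 20696/107) = (285 - 18914)*(-514180/107) = -18629*(-514180/107) = 9578659220/107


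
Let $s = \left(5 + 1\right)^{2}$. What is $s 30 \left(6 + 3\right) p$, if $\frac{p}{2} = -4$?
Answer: $-77760$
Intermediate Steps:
$p = -8$ ($p = 2 \left(-4\right) = -8$)
$s = 36$ ($s = 6^{2} = 36$)
$s 30 \left(6 + 3\right) p = 36 \cdot 30 \left(6 + 3\right) \left(-8\right) = 1080 \cdot 9 \left(-8\right) = 1080 \left(-72\right) = -77760$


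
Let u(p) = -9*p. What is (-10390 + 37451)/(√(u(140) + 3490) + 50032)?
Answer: 676957976/1251599397 - 27061*√2230/2503198794 ≈ 0.54036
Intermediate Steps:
(-10390 + 37451)/(√(u(140) + 3490) + 50032) = (-10390 + 37451)/(√(-9*140 + 3490) + 50032) = 27061/(√(-1260 + 3490) + 50032) = 27061/(√2230 + 50032) = 27061/(50032 + √2230)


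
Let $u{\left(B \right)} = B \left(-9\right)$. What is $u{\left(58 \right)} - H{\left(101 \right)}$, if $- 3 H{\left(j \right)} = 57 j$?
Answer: $1397$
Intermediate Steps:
$u{\left(B \right)} = - 9 B$
$H{\left(j \right)} = - 19 j$ ($H{\left(j \right)} = - \frac{57 j}{3} = - 19 j$)
$u{\left(58 \right)} - H{\left(101 \right)} = \left(-9\right) 58 - \left(-19\right) 101 = -522 - -1919 = -522 + 1919 = 1397$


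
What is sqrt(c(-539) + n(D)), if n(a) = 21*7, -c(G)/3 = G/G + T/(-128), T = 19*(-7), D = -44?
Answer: sqrt(36066)/16 ≈ 11.869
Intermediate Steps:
T = -133
c(G) = -783/128 (c(G) = -3*(G/G - 133/(-128)) = -3*(1 - 133*(-1/128)) = -3*(1 + 133/128) = -3*261/128 = -783/128)
n(a) = 147
sqrt(c(-539) + n(D)) = sqrt(-783/128 + 147) = sqrt(18033/128) = sqrt(36066)/16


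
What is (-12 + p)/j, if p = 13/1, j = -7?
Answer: -1/7 ≈ -0.14286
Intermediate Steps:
p = 13 (p = 13*1 = 13)
(-12 + p)/j = (-12 + 13)/(-7) = 1*(-1/7) = -1/7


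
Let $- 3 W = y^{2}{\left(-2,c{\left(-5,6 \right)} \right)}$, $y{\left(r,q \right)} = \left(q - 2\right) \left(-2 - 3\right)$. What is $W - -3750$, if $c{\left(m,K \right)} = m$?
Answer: $\frac{10025}{3} \approx 3341.7$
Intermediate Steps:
$y{\left(r,q \right)} = 10 - 5 q$ ($y{\left(r,q \right)} = \left(-2 + q\right) \left(-5\right) = 10 - 5 q$)
$W = - \frac{1225}{3}$ ($W = - \frac{\left(10 - -25\right)^{2}}{3} = - \frac{\left(10 + 25\right)^{2}}{3} = - \frac{35^{2}}{3} = \left(- \frac{1}{3}\right) 1225 = - \frac{1225}{3} \approx -408.33$)
$W - -3750 = - \frac{1225}{3} - -3750 = - \frac{1225}{3} + 3750 = \frac{10025}{3}$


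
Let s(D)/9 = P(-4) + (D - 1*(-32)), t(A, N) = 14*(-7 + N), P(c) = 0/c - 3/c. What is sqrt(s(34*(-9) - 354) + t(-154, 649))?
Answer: sqrt(13371)/2 ≈ 57.817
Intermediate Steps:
P(c) = -3/c (P(c) = 0 - 3/c = -3/c)
t(A, N) = -98 + 14*N
s(D) = 1179/4 + 9*D (s(D) = 9*(-3/(-4) + (D - 1*(-32))) = 9*(-3*(-1/4) + (D + 32)) = 9*(3/4 + (32 + D)) = 9*(131/4 + D) = 1179/4 + 9*D)
sqrt(s(34*(-9) - 354) + t(-154, 649)) = sqrt((1179/4 + 9*(34*(-9) - 354)) + (-98 + 14*649)) = sqrt((1179/4 + 9*(-306 - 354)) + (-98 + 9086)) = sqrt((1179/4 + 9*(-660)) + 8988) = sqrt((1179/4 - 5940) + 8988) = sqrt(-22581/4 + 8988) = sqrt(13371/4) = sqrt(13371)/2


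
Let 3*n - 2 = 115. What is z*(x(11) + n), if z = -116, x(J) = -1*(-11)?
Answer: -5800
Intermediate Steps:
x(J) = 11
n = 39 (n = ⅔ + (⅓)*115 = ⅔ + 115/3 = 39)
z*(x(11) + n) = -116*(11 + 39) = -116*50 = -5800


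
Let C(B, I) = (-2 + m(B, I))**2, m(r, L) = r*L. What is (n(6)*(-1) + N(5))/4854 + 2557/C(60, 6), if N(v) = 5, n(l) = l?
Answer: 6141757/311054028 ≈ 0.019745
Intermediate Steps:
m(r, L) = L*r
C(B, I) = (-2 + B*I)**2 (C(B, I) = (-2 + I*B)**2 = (-2 + B*I)**2)
(n(6)*(-1) + N(5))/4854 + 2557/C(60, 6) = (6*(-1) + 5)/4854 + 2557/((-2 + 60*6)**2) = (-6 + 5)*(1/4854) + 2557/((-2 + 360)**2) = -1*1/4854 + 2557/(358**2) = -1/4854 + 2557/128164 = 6141757/311054028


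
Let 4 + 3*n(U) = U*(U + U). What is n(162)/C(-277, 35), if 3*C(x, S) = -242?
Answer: -26242/121 ≈ -216.88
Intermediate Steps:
C(x, S) = -242/3 (C(x, S) = (⅓)*(-242) = -242/3)
n(U) = -4/3 + 2*U²/3 (n(U) = -4/3 + (U*(U + U))/3 = -4/3 + (U*(2*U))/3 = -4/3 + (2*U²)/3 = -4/3 + 2*U²/3)
n(162)/C(-277, 35) = (-4/3 + (⅔)*162²)/(-242/3) = (-4/3 + (⅔)*26244)*(-3/242) = (-4/3 + 17496)*(-3/242) = (52484/3)*(-3/242) = -26242/121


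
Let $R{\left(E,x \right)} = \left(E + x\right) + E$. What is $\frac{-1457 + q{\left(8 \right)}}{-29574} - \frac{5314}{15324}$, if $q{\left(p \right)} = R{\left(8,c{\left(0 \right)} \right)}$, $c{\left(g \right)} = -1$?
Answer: $- \frac{11254919}{37765998} \approx -0.29802$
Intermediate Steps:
$R{\left(E,x \right)} = x + 2 E$
$q{\left(p \right)} = 15$ ($q{\left(p \right)} = -1 + 2 \cdot 8 = -1 + 16 = 15$)
$\frac{-1457 + q{\left(8 \right)}}{-29574} - \frac{5314}{15324} = \frac{-1457 + 15}{-29574} - \frac{5314}{15324} = \left(-1442\right) \left(- \frac{1}{29574}\right) - \frac{2657}{7662} = \frac{721}{14787} - \frac{2657}{7662} = - \frac{11254919}{37765998}$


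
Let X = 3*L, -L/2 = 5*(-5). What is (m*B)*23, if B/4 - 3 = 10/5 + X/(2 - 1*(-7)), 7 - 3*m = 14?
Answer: -41860/9 ≈ -4651.1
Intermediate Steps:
L = 50 (L = -10*(-5) = -2*(-25) = 50)
m = -7/3 (m = 7/3 - ⅓*14 = 7/3 - 14/3 = -7/3 ≈ -2.3333)
X = 150 (X = 3*50 = 150)
B = 260/3 (B = 12 + 4*(10/5 + 150/(2 - 1*(-7))) = 12 + 4*(10*(⅕) + 150/(2 + 7)) = 12 + 4*(2 + 150/9) = 12 + 4*(2 + 150*(⅑)) = 12 + 4*(2 + 50/3) = 12 + 4*(56/3) = 12 + 224/3 = 260/3 ≈ 86.667)
(m*B)*23 = -7/3*260/3*23 = -1820/9*23 = -41860/9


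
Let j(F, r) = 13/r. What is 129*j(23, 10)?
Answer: 1677/10 ≈ 167.70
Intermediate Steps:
129*j(23, 10) = 129*(13/10) = 1677/10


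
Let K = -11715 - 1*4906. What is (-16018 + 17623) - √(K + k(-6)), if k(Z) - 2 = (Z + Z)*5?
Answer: 1605 - I*√16679 ≈ 1605.0 - 129.15*I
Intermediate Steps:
k(Z) = 2 + 10*Z (k(Z) = 2 + (Z + Z)*5 = 2 + (2*Z)*5 = 2 + 10*Z)
K = -16621 (K = -11715 - 4906 = -16621)
(-16018 + 17623) - √(K + k(-6)) = (-16018 + 17623) - √(-16621 + (2 + 10*(-6))) = 1605 - √(-16621 + (2 - 60)) = 1605 - √(-16621 - 58) = 1605 - √(-16679) = 1605 - I*√16679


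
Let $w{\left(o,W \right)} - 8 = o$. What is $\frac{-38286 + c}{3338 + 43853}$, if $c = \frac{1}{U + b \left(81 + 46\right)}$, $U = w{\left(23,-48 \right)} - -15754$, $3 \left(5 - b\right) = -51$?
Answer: $- \frac{711315593}{876761589} \approx -0.8113$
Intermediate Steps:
$w{\left(o,W \right)} = 8 + o$
$b = 22$ ($b = 5 - -17 = 5 + 17 = 22$)
$U = 15785$ ($U = \left(8 + 23\right) - -15754 = 31 + 15754 = 15785$)
$c = \frac{1}{18579}$ ($c = \frac{1}{15785 + 22 \left(81 + 46\right)} = \frac{1}{15785 + 22 \cdot 127} = \frac{1}{15785 + 2794} = \frac{1}{18579} \approx 5.3824 \cdot 10^{-5}$)
$\frac{-38286 + c}{3338 + 43853} = \frac{-38286 + \frac{1}{18579}}{3338 + 43853} = - \frac{711315593}{18579 \cdot 47191} = \left(- \frac{711315593}{18579}\right) \frac{1}{47191} = - \frac{711315593}{876761589}$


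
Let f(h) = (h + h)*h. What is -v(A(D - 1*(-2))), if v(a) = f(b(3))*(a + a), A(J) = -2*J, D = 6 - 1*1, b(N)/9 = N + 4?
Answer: 222264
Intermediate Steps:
b(N) = 36 + 9*N (b(N) = 9*(N + 4) = 9*(4 + N) = 36 + 9*N)
D = 5 (D = 6 - 1 = 5)
f(h) = 2*h² (f(h) = (2*h)*h = 2*h²)
v(a) = 15876*a (v(a) = (2*(36 + 9*3)²)*(a + a) = (2*(36 + 27)²)*(2*a) = (2*63²)*(2*a) = (2*3969)*(2*a) = 7938*(2*a) = 15876*a)
-v(A(D - 1*(-2))) = -15876*(-2*(5 - 1*(-2))) = -15876*(-2*(5 + 2)) = -15876*(-2*7) = -15876*(-14) = -1*(-222264) = 222264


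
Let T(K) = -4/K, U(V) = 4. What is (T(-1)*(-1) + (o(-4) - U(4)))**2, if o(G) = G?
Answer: 144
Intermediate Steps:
(T(-1)*(-1) + (o(-4) - U(4)))**2 = (-4/(-1)*(-1) + (-4 - 1*4))**2 = (-4*(-1)*(-1) + (-4 - 4))**2 = (4*(-1) - 8)**2 = (-4 - 8)**2 = (-12)**2 = 144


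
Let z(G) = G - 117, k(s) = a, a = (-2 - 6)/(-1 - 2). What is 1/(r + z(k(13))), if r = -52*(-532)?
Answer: 3/82649 ≈ 3.6298e-5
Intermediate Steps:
a = 8/3 (a = -8/(-3) = -8*(-1/3) = 8/3 ≈ 2.6667)
k(s) = 8/3
r = 27664
z(G) = -117 + G
1/(r + z(k(13))) = 1/(27664 + (-117 + 8/3)) = 1/(27664 - 343/3) = 1/(82649/3) = 3/82649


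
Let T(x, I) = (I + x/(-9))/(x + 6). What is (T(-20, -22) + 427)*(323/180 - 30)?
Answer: -13702823/1134 ≈ -12084.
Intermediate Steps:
T(x, I) = (I - x/9)/(6 + x) (T(x, I) = (I + x*(-1/9))/(6 + x) = (I - x/9)/(6 + x))
(T(-20, -22) + 427)*(323/180 - 30) = ((-22 - 1/9*(-20))/(6 - 20) + 427)*(323/180 - 30) = ((-22 + 20/9)/(-14) + 427)*(323*(1/180) - 30) = (-1/14*(-178/9) + 427)*(323/180 - 30) = (89/63 + 427)*(-5077/180) = (26990/63)*(-5077/180) = -13702823/1134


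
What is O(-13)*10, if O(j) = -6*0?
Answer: 0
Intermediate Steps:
O(j) = 0
O(-13)*10 = 0*10 = 0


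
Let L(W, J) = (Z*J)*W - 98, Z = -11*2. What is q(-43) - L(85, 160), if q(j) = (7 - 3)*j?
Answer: 299126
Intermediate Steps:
Z = -22
L(W, J) = -98 - 22*J*W (L(W, J) = (-22*J)*W - 98 = -22*J*W - 98 = -98 - 22*J*W)
q(j) = 4*j
q(-43) - L(85, 160) = 4*(-43) - (-98 - 22*160*85) = -172 - (-98 - 299200) = -172 - 1*(-299298) = -172 + 299298 = 299126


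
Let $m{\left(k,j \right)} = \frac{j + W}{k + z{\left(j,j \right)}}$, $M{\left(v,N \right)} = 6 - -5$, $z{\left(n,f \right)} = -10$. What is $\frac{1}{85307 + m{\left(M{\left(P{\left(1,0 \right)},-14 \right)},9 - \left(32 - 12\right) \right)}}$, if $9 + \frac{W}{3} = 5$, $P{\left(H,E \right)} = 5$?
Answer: $\frac{1}{85284} \approx 1.1726 \cdot 10^{-5}$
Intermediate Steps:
$W = -12$ ($W = -27 + 3 \cdot 5 = -27 + 15 = -12$)
$M{\left(v,N \right)} = 11$ ($M{\left(v,N \right)} = 6 + 5 = 11$)
$m{\left(k,j \right)} = \frac{-12 + j}{-10 + k}$ ($m{\left(k,j \right)} = \frac{j - 12}{k - 10} = \frac{-12 + j}{-10 + k}$)
$\frac{1}{85307 + m{\left(M{\left(P{\left(1,0 \right)},-14 \right)},9 - \left(32 - 12\right) \right)}} = \frac{1}{85307 + \frac{-12 + \left(9 - \left(32 - 12\right)\right)}{-10 + 11}} = \frac{1}{85307 + \frac{-12 + \left(9 - \left(32 - 12\right)\right)}{1}} = \frac{1}{85307 + 1 \left(-12 + \left(9 - 20\right)\right)} = \frac{1}{85307 + 1 \left(-12 - 11\right)} = \frac{1}{85307 + 1 \left(-23\right)} = \frac{1}{85307 - 23} = \frac{1}{85284}$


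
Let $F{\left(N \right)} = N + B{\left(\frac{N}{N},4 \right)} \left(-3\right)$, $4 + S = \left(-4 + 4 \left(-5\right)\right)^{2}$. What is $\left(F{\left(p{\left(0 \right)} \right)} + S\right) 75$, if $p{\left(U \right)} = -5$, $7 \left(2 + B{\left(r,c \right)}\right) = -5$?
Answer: $\frac{301950}{7} \approx 43136.0$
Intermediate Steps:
$B{\left(r,c \right)} = - \frac{19}{7}$ ($B{\left(r,c \right)} = -2 + \frac{1}{7} \left(-5\right) = -2 - \frac{5}{7} = - \frac{19}{7}$)
$S = 572$ ($S = -4 + \left(-4 + 4 \left(-5\right)\right)^{2} = -4 + \left(-4 - 20\right)^{2} = -4 + \left(-24\right)^{2} = -4 + 576 = 572$)
$F{\left(N \right)} = \frac{57}{7} + N$ ($F{\left(N \right)} = N - - \frac{57}{7} = N + \frac{57}{7} = \frac{57}{7} + N$)
$\left(F{\left(p{\left(0 \right)} \right)} + S\right) 75 = \left(\left(\frac{57}{7} - 5\right) + 572\right) 75 = \left(\frac{22}{7} + 572\right) 75 = \frac{4026}{7} \cdot 75 = \frac{301950}{7}$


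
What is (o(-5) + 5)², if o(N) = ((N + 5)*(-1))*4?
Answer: 25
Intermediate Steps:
o(N) = -20 - 4*N (o(N) = ((5 + N)*(-1))*4 = (-5 - N)*4 = -20 - 4*N)
(o(-5) + 5)² = ((-20 - 4*(-5)) + 5)² = ((-20 + 20) + 5)² = (0 + 5)² = 5² = 25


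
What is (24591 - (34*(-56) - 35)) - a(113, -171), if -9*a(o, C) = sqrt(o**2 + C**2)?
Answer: 26530 + sqrt(42010)/9 ≈ 26553.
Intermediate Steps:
a(o, C) = -sqrt(C**2 + o**2)/9 (a(o, C) = -sqrt(o**2 + C**2)/9 = -sqrt(C**2 + o**2)/9)
(24591 - (34*(-56) - 35)) - a(113, -171) = (24591 - (34*(-56) - 35)) - (-1)*sqrt((-171)**2 + 113**2)/9 = (24591 - (-1904 - 35)) - (-1)*sqrt(29241 + 12769)/9 = (24591 - 1*(-1939)) - (-1)*sqrt(42010)/9 = (24591 + 1939) + sqrt(42010)/9 = 26530 + sqrt(42010)/9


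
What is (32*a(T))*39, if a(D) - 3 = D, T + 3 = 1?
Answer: 1248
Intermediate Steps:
T = -2 (T = -3 + 1 = -2)
a(D) = 3 + D
(32*a(T))*39 = (32*(3 - 2))*39 = (32*1)*39 = 32*39 = 1248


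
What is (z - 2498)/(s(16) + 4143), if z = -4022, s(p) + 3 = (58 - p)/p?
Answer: -52160/33141 ≈ -1.5739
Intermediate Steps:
s(p) = -3 + (58 - p)/p
(z - 2498)/(s(16) + 4143) = (-4022 - 2498)/((-4 + 58/16) + 4143) = -6520/((-4 + 58*(1/16)) + 4143) = -6520/((-4 + 29/8) + 4143) = -6520/(-3/8 + 4143) = -6520/33141/8 = -6520*8/33141 = -52160/33141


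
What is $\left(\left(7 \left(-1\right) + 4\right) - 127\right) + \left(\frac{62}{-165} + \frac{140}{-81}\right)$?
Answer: $- \frac{588524}{4455} \approx -132.1$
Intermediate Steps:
$\left(\left(7 \left(-1\right) + 4\right) - 127\right) + \left(\frac{62}{-165} + \frac{140}{-81}\right) = \left(\left(-7 + 4\right) - 127\right) + \left(62 \left(- \frac{1}{165}\right) + 140 \left(- \frac{1}{81}\right)\right) = \left(-3 - 127\right) - \frac{9374}{4455} = -130 - \frac{9374}{4455} = - \frac{588524}{4455}$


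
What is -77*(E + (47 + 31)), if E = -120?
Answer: 3234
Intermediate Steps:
-77*(E + (47 + 31)) = -77*(-120 + (47 + 31)) = -77*(-120 + 78) = -77*(-42) = 3234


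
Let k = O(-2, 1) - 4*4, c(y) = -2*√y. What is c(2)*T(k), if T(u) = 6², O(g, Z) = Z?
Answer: -72*√2 ≈ -101.82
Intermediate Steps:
k = -15 (k = 1 - 4*4 = 1 - 16 = -15)
T(u) = 36
c(2)*T(k) = -2*√2*36 = -72*√2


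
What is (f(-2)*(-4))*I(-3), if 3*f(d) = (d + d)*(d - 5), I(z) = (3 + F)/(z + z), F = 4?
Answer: 392/9 ≈ 43.556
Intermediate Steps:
I(z) = 7/(2*z) (I(z) = (3 + 4)/(z + z) = 7/((2*z)) = 7*(1/(2*z)) = 7/(2*z))
f(d) = 2*d*(-5 + d)/3 (f(d) = ((d + d)*(d - 5))/3 = ((2*d)*(-5 + d))/3 = (2*d*(-5 + d))/3 = 2*d*(-5 + d)/3)
(f(-2)*(-4))*I(-3) = (((⅔)*(-2)*(-5 - 2))*(-4))*((7/2)/(-3)) = (((⅔)*(-2)*(-7))*(-4))*((7/2)*(-⅓)) = ((28/3)*(-4))*(-7/6) = -112/3*(-7/6) = 392/9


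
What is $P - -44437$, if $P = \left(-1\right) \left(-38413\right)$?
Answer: $82850$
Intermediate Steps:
$P = 38413$
$P - -44437 = 38413 - -44437 = 38413 + 44437 = 82850$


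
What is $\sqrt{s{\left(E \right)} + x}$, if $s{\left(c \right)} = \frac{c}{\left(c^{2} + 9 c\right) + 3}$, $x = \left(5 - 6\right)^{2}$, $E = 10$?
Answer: $\frac{\sqrt{39179}}{193} \approx 1.0256$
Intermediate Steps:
$x = 1$ ($x = \left(-1\right)^{2} = 1$)
$s{\left(c \right)} = \frac{c}{3 + c^{2} + 9 c}$
$\sqrt{s{\left(E \right)} + x} = \sqrt{\frac{10}{3 + 10^{2} + 9 \cdot 10} + 1} = \sqrt{\frac{10}{3 + 100 + 90} + 1} = \sqrt{\frac{10}{193} + 1} = \sqrt{\frac{203}{193}} = \frac{\sqrt{39179}}{193}$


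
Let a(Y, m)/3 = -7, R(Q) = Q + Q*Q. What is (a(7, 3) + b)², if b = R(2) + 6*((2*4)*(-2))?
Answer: 12321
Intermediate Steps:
R(Q) = Q + Q²
a(Y, m) = -21 (a(Y, m) = 3*(-7) = -21)
b = -90 (b = 2*(1 + 2) + 6*((2*4)*(-2)) = 2*3 + 6*(8*(-2)) = 6 + 6*(-16) = 6 - 96 = -90)
(a(7, 3) + b)² = (-21 - 90)² = (-111)² = 12321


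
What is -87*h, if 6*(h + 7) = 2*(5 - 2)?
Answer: 522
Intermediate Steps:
h = -6 (h = -7 + (2*(5 - 2))/6 = -7 + (2*3)/6 = -7 + (⅙)*6 = -7 + 1 = -6)
-87*h = -87*(-6) = 522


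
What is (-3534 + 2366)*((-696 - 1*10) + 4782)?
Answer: -4760768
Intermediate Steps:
(-3534 + 2366)*((-696 - 1*10) + 4782) = -1168*((-696 - 10) + 4782) = -1168*(-706 + 4782) = -1168*4076 = -4760768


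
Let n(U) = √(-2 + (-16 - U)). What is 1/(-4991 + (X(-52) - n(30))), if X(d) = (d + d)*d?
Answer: 139/57979 + 4*I*√3/173937 ≈ 0.0023974 + 3.9832e-5*I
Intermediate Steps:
X(d) = 2*d² (X(d) = (2*d)*d = 2*d²)
n(U) = √(-18 - U)
1/(-4991 + (X(-52) - n(30))) = 1/(-4991 + (2*(-52)² - √(-18 - 1*30))) = 1/(-4991 + (2*2704 - √(-18 - 30))) = 1/(-4991 + (5408 - √(-48))) = 1/(-4991 + (5408 - 4*I*√3)) = 1/(417 - 4*I*√3)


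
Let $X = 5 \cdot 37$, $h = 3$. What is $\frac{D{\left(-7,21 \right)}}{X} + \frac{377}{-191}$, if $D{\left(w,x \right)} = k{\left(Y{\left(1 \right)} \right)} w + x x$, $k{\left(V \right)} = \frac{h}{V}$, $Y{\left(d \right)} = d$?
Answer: $\frac{2095}{7067} \approx 0.29645$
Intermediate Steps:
$X = 185$
$k{\left(V \right)} = \frac{3}{V}$
$D{\left(w,x \right)} = x^{2} + 3 w$ ($D{\left(w,x \right)} = \frac{3}{1} w + x x = 3 \cdot 1 w + x^{2} = 3 w + x^{2} = x^{2} + 3 w$)
$\frac{D{\left(-7,21 \right)}}{X} + \frac{377}{-191} = \frac{21^{2} + 3 \left(-7\right)}{185} + \frac{377}{-191} = \left(441 - 21\right) \frac{1}{185} + 377 \left(- \frac{1}{191}\right) = 420 \cdot \frac{1}{185} - \frac{377}{191} = \frac{84}{37} - \frac{377}{191} = \frac{2095}{7067}$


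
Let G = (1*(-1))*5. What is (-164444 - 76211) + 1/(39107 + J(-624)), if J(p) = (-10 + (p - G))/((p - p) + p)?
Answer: -5872799504411/24403397 ≈ -2.4066e+5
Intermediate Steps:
G = -5 (G = -1*5 = -5)
J(p) = (-5 + p)/p (J(p) = (-10 + (p - 1*(-5)))/((p - p) + p) = (-10 + (p + 5))/(0 + p) = (-10 + (5 + p))/p = (-5 + p)/p)
(-164444 - 76211) + 1/(39107 + J(-624)) = (-164444 - 76211) + 1/(39107 + (-5 - 624)/(-624)) = -240655 + 1/(39107 - 1/624*(-629)) = -240655 + 1/(39107 + 629/624) = -240655 + 1/(24403397/624) = -240655 + 624/24403397 = -5872799504411/24403397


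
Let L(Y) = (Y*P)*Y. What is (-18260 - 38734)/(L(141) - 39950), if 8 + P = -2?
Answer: 28497/119380 ≈ 0.23871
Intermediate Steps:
P = -10 (P = -8 - 2 = -10)
L(Y) = -10*Y² (L(Y) = (Y*(-10))*Y = (-10*Y)*Y = -10*Y²)
(-18260 - 38734)/(L(141) - 39950) = (-18260 - 38734)/(-10*141² - 39950) = -56994/(-10*19881 - 39950) = -56994/(-198810 - 39950) = -56994/(-238760) = -56994*(-1/238760) = 28497/119380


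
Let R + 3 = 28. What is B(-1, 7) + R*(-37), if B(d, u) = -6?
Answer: -931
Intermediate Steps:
R = 25 (R = -3 + 28 = 25)
B(-1, 7) + R*(-37) = -6 + 25*(-37) = -6 - 925 = -931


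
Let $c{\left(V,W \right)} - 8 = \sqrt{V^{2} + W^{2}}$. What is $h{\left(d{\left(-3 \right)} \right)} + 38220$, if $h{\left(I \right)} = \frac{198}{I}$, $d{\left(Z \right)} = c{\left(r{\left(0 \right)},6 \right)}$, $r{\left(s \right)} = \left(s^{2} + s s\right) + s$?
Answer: $\frac{267639}{7} \approx 38234.0$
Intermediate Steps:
$r{\left(s \right)} = s + 2 s^{2}$ ($r{\left(s \right)} = \left(s^{2} + s^{2}\right) + s = 2 s^{2} + s = s + 2 s^{2}$)
$c{\left(V,W \right)} = 8 + \sqrt{V^{2} + W^{2}}$
$d{\left(Z \right)} = 14$ ($d{\left(Z \right)} = 8 + \sqrt{\left(0 \left(1 + 2 \cdot 0\right)\right)^{2} + 6^{2}} = 8 + \sqrt{\left(0 \left(1 + 0\right)\right)^{2} + 36} = 8 + \sqrt{\left(0 \cdot 1\right)^{2} + 36} = 8 + \sqrt{0^{2} + 36} = 8 + \sqrt{0 + 36} = 8 + \sqrt{36} = 8 + 6 = 14$)
$h{\left(d{\left(-3 \right)} \right)} + 38220 = \frac{198}{14} + 38220 = 198 \cdot \frac{1}{14} + 38220 = \frac{99}{7} + 38220 = \frac{267639}{7}$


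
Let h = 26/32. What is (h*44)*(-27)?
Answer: -3861/4 ≈ -965.25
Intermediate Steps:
h = 13/16 (h = 26*(1/32) = 13/16 ≈ 0.81250)
(h*44)*(-27) = ((13/16)*44)*(-27) = (143/4)*(-27) = -3861/4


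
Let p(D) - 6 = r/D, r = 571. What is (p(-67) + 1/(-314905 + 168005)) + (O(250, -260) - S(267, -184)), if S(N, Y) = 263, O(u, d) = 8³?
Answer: 2425906533/9842300 ≈ 246.48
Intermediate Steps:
O(u, d) = 512
p(D) = 6 + 571/D
(p(-67) + 1/(-314905 + 168005)) + (O(250, -260) - S(267, -184)) = ((6 + 571/(-67)) + 1/(-314905 + 168005)) + (512 - 1*263) = ((6 + 571*(-1/67)) + 1/(-146900)) + (512 - 263) = ((6 - 571/67) - 1/146900) + 249 = (-169/67 - 1/146900) + 249 = -24826167/9842300 + 249 = 2425906533/9842300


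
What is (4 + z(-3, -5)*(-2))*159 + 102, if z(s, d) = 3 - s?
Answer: -1170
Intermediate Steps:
(4 + z(-3, -5)*(-2))*159 + 102 = (4 + (3 - 1*(-3))*(-2))*159 + 102 = (4 + (3 + 3)*(-2))*159 + 102 = (4 + 6*(-2))*159 + 102 = (4 - 12)*159 + 102 = -8*159 + 102 = -1272 + 102 = -1170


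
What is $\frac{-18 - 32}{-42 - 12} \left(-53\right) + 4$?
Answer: $- \frac{1217}{27} \approx -45.074$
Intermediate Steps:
$\frac{-18 - 32}{-42 - 12} \left(-53\right) + 4 = - \frac{50}{-54} \left(-53\right) + 4 = \left(-50\right) \left(- \frac{1}{54}\right) \left(-53\right) + 4 = \frac{25}{27} \left(-53\right) + 4 = - \frac{1325}{27} + 4 = - \frac{1217}{27}$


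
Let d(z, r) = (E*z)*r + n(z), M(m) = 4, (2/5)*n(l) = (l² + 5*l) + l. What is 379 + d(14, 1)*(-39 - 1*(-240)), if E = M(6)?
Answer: 152335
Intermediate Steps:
n(l) = 15*l + 5*l²/2 (n(l) = 5*((l² + 5*l) + l)/2 = 5*(l² + 6*l)/2 = 15*l + 5*l²/2)
E = 4
d(z, r) = 4*r*z + 5*z*(6 + z)/2 (d(z, r) = (4*z)*r + 5*z*(6 + z)/2 = 4*r*z + 5*z*(6 + z)/2)
379 + d(14, 1)*(-39 - 1*(-240)) = 379 + ((½)*14*(30 + 5*14 + 8*1))*(-39 - 1*(-240)) = 379 + ((½)*14*(30 + 70 + 8))*(-39 + 240) = 379 + ((½)*14*108)*201 = 379 + 756*201 = 379 + 151956 = 152335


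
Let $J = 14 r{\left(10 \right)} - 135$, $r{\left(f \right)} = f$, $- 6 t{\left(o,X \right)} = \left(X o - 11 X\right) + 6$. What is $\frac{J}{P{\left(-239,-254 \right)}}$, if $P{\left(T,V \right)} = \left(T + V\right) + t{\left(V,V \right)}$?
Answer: $- \frac{15}{35137} \approx -0.0004269$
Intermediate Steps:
$t{\left(o,X \right)} = -1 + \frac{11 X}{6} - \frac{X o}{6}$ ($t{\left(o,X \right)} = - \frac{\left(X o - 11 X\right) + 6}{6} = - \frac{\left(- 11 X + X o\right) + 6}{6} = - \frac{6 - 11 X + X o}{6} = -1 + \frac{11 X}{6} - \frac{X o}{6}$)
$P{\left(T,V \right)} = -1 + T - \frac{V^{2}}{6} + \frac{17 V}{6}$ ($P{\left(T,V \right)} = \left(T + V\right) - \left(1 - \frac{11 V}{6} + \frac{V V}{6}\right) = \left(T + V\right) - \left(1 - \frac{11 V}{6} + \frac{V^{2}}{6}\right) = -1 + T - \frac{V^{2}}{6} + \frac{17 V}{6}$)
$J = 5$ ($J = 14 \cdot 10 - 135 = 140 - 135 = 5$)
$\frac{J}{P{\left(-239,-254 \right)}} = \frac{5}{-1 - 239 - \frac{\left(-254\right)^{2}}{6} + \frac{17}{6} \left(-254\right)} = \frac{5}{-1 - 239 - \frac{32258}{3} - \frac{2159}{3}} = \frac{5}{- \frac{35137}{3}} = 5 \left(- \frac{3}{35137}\right) = - \frac{15}{35137}$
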